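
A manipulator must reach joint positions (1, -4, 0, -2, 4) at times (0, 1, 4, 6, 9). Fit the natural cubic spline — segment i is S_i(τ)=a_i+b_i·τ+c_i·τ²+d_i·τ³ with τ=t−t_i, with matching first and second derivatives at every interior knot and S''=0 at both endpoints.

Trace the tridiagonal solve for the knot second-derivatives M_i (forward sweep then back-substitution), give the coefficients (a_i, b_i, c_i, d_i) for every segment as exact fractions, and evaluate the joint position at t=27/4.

Δ: Δ0=-5, Δ1=4/3, Δ2=-1, Δ3=2
row 1: diag=8, rhs=38; c'=3/8, d'=19/4
row 2: denom=10−3·3/8=71/8; d'=(-14−3·19/4)/(71/8)=-226/71
row 3: denom=10−2·16/71=678/71; d'=(18−2·-226/71)/(678/71)=865/339
back: M3=865/339
back: M2=-226/71−16/71·865/339=-1274/339
back: M1=19/4−3/8·-1274/339=696/113
M: M0=0, M1=696/113, M2=-1274/339, M3=865/339, M4=0
seg 0: a=1, c=M0/2=0, d=(M1−M0)/(6·1)=116/113, b=Δ0−h0·(2M0+M1)/6=-681/113
seg 1: a=-4, c=M1/2=348/113, d=(M2−M1)/(6·3)=-1681/3051, b=Δ1−h1·(2M1+M2)/6=-333/113
seg 2: a=0, c=M2/2=-637/339, d=(M3−M2)/(6·2)=713/1356, b=Δ2−h2·(2M2+M3)/6=74/113
seg 3: a=-2, c=M3/2=865/678, d=(M4−M3)/(6·3)=-865/6102, b=Δ3−h3·(2M3+M4)/6=-187/339
t_q=27/4 → seg 3, τ=3/4; S=-2+-187/339·τ+865/678·τ²+-865/6102·τ³=-25397/14464

  seg 0: a=1 b=-681/113 c=0 d=116/113
  seg 1: a=-4 b=-333/113 c=348/113 d=-1681/3051
  seg 2: a=0 b=74/113 c=-637/339 d=713/1356
  seg 3: a=-2 b=-187/339 c=865/678 d=-865/6102
S(27/4) = -25397/14464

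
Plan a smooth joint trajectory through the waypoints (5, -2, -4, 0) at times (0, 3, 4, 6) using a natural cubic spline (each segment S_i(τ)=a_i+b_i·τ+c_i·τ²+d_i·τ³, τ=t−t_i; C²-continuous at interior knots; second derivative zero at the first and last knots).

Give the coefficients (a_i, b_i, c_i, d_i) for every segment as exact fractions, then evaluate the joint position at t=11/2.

  seg 0: a=5 b=-311/141 c=0 d=-2/141
  seg 1: a=-2 b=-365/141 c=-6/47 d=101/141
  seg 2: a=-4 b=-98/141 c=95/47 d=-95/282
S(11/2) = -1227/752

Δ: Δ0=-7/3, Δ1=-2, Δ2=2
row 1: diag=8, rhs=2; c'=1/8, d'=1/4
row 2: denom=6−1·1/8=47/8; d'=(24−1·1/4)/(47/8)=190/47
back: M2=190/47
back: M1=1/4−1/8·190/47=-12/47
M: M0=0, M1=-12/47, M2=190/47, M3=0
seg 0: a=5, c=M0/2=0, d=(M1−M0)/(6·3)=-2/141, b=Δ0−h0·(2M0+M1)/6=-311/141
seg 1: a=-2, c=M1/2=-6/47, d=(M2−M1)/(6·1)=101/141, b=Δ1−h1·(2M1+M2)/6=-365/141
seg 2: a=-4, c=M2/2=95/47, d=(M3−M2)/(6·2)=-95/282, b=Δ2−h2·(2M2+M3)/6=-98/141
t_q=11/2 → seg 2, τ=3/2; S=-4+-98/141·τ+95/47·τ²+-95/282·τ³=-1227/752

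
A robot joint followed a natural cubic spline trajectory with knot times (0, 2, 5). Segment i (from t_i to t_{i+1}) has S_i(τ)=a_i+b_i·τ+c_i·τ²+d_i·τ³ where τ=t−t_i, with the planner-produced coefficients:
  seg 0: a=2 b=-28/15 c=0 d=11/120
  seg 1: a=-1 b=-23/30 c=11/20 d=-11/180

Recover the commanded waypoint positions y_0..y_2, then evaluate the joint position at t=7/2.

y_0=2 y_1=-1 y_2=0
S(7/2) = -179/160

y_0 = S_0(0) = a_0 = 2
y_1 = S_1(0) = a_1 = -1
y_2 = S_1(3) = 0
t_q=7/2 is in segment 1 (τ=3/2); S_1(τ)=-179/160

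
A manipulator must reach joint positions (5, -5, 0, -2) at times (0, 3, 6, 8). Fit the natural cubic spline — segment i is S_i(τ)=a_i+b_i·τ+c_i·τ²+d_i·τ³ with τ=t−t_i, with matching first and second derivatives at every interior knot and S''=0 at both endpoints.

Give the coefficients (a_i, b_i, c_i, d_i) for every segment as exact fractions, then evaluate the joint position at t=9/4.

Δ: Δ0=-10/3, Δ1=5/3, Δ2=-1
row 1: diag=12, rhs=30; c'=1/4, d'=5/2
row 2: denom=10−3·1/4=37/4; d'=(-16−3·5/2)/(37/4)=-94/37
back: M2=-94/37
back: M1=5/2−1/4·-94/37=116/37
M: M0=0, M1=116/37, M2=-94/37, M3=0
seg 0: a=5, c=M0/2=0, d=(M1−M0)/(6·3)=58/333, b=Δ0−h0·(2M0+M1)/6=-544/111
seg 1: a=-5, c=M1/2=58/37, d=(M2−M1)/(6·3)=-35/111, b=Δ1−h1·(2M1+M2)/6=-22/111
seg 2: a=0, c=M2/2=-47/37, d=(M3−M2)/(6·2)=47/222, b=Δ2−h2·(2M2+M3)/6=77/111
t_q=9/4 → seg 0, τ=9/4; S=5+-544/111·τ+0·τ²+58/333·τ³=-4787/1184

  seg 0: a=5 b=-544/111 c=0 d=58/333
  seg 1: a=-5 b=-22/111 c=58/37 d=-35/111
  seg 2: a=0 b=77/111 c=-47/37 d=47/222
S(9/4) = -4787/1184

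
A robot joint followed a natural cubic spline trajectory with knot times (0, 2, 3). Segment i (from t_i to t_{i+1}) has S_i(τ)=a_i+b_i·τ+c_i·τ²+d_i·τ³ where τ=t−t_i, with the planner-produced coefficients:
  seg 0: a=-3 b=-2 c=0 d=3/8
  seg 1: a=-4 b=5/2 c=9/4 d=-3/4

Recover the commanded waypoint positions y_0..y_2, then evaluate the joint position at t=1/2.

y_0=-3 y_1=-4 y_2=0
S(1/2) = -253/64

y_0 = S_0(0) = a_0 = -3
y_1 = S_1(0) = a_1 = -4
y_2 = S_1(1) = 0
t_q=1/2 is in segment 0 (τ=1/2); S_0(τ)=-253/64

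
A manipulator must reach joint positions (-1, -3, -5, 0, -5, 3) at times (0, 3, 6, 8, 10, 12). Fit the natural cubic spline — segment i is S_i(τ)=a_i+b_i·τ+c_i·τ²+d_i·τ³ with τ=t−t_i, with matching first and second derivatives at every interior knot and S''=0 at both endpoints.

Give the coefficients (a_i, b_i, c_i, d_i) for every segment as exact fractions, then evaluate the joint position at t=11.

Δ: Δ0=-2/3, Δ1=-2/3, Δ2=5/2, Δ3=-5/2, Δ4=4
row 1: diag=12, rhs=0; c'=1/4, d'=0
row 2: denom=10−3·1/4=37/4; d'=(19−3·0)/(37/4)=76/37
row 3: denom=8−2·8/37=280/37; d'=(-30−2·76/37)/(280/37)=-631/140
row 4: denom=8−2·37/140=523/70; d'=(39−2·-631/140)/(523/70)=3361/523
back: M4=3361/523
back: M3=-631/140−37/140·3361/523=-6491/1046
back: M2=76/37−8/37·-6491/1046=1776/523
back: M1=0−1/4·1776/523=-444/523
M: M0=0, M1=-444/523, M2=1776/523, M3=-6491/1046, M4=3361/523, M5=0
seg 0: a=-1, c=M0/2=0, d=(M1−M0)/(6·3)=-74/1569, b=Δ0−h0·(2M0+M1)/6=-380/1569
seg 1: a=-3, c=M1/2=-222/523, d=(M2−M1)/(6·3)=370/1569, b=Δ1−h1·(2M1+M2)/6=-2378/1569
seg 2: a=-5, c=M2/2=888/523, d=(M3−M2)/(6·2)=-10043/12552, b=Δ2−h2·(2M2+M3)/6=3616/1569
seg 3: a=0, c=M3/2=-6491/2092, d=(M4−M3)/(6·2)=13213/12552, b=Δ3−h3·(2M3+M4)/6=-1585/3138
seg 4: a=-5, c=M4/2=3361/1046, d=(M5−M4)/(6·2)=-3361/6276, b=Δ4−h4·(2M4+M5)/6=-446/1569
t_q=11 → seg 4, τ=1; S=-5+-446/1569·τ+3361/1046·τ²+-3361/6276·τ³=-5453/2092

  seg 0: a=-1 b=-380/1569 c=0 d=-74/1569
  seg 1: a=-3 b=-2378/1569 c=-222/523 d=370/1569
  seg 2: a=-5 b=3616/1569 c=888/523 d=-10043/12552
  seg 3: a=0 b=-1585/3138 c=-6491/2092 d=13213/12552
  seg 4: a=-5 b=-446/1569 c=3361/1046 d=-3361/6276
S(11) = -5453/2092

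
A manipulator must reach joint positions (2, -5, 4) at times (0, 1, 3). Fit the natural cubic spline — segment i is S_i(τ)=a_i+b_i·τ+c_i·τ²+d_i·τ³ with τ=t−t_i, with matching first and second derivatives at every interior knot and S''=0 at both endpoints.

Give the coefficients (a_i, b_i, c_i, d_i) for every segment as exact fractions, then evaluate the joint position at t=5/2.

  seg 0: a=2 b=-107/12 c=0 d=23/12
  seg 1: a=-5 b=-19/6 c=23/4 d=-23/24
S(5/2) = -3/64

Δ: Δ0=-7, Δ1=9/2
row 1: diag=6, rhs=69; c'=1/3, d'=23/2
back: M1=23/2
M: M0=0, M1=23/2, M2=0
seg 0: a=2, c=M0/2=0, d=(M1−M0)/(6·1)=23/12, b=Δ0−h0·(2M0+M1)/6=-107/12
seg 1: a=-5, c=M1/2=23/4, d=(M2−M1)/(6·2)=-23/24, b=Δ1−h1·(2M1+M2)/6=-19/6
t_q=5/2 → seg 1, τ=3/2; S=-5+-19/6·τ+23/4·τ²+-23/24·τ³=-3/64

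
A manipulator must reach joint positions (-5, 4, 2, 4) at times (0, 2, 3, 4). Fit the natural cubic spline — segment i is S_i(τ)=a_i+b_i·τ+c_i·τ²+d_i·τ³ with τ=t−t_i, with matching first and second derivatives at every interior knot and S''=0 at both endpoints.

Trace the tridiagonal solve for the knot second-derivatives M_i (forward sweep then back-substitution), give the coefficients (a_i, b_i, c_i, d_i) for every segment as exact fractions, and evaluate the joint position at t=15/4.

Δ: Δ0=9/2, Δ1=-2, Δ2=2
row 1: diag=6, rhs=-39; c'=1/6, d'=-13/2
row 2: denom=4−1·1/6=23/6; d'=(24−1·-13/2)/(23/6)=183/23
back: M2=183/23
back: M1=-13/2−1/6·183/23=-180/23
M: M0=0, M1=-180/23, M2=183/23, M3=0
seg 0: a=-5, c=M0/2=0, d=(M1−M0)/(6·2)=-15/23, b=Δ0−h0·(2M0+M1)/6=327/46
seg 1: a=4, c=M1/2=-90/23, d=(M2−M1)/(6·1)=121/46, b=Δ1−h1·(2M1+M2)/6=-33/46
seg 2: a=2, c=M2/2=183/46, d=(M3−M2)/(6·1)=-61/46, b=Δ2−h2·(2M2+M3)/6=-15/23
t_q=15/4 → seg 2, τ=3/4; S=2+-15/23·τ+183/46·τ²+-61/46·τ³=9389/2944

  seg 0: a=-5 b=327/46 c=0 d=-15/23
  seg 1: a=4 b=-33/46 c=-90/23 d=121/46
  seg 2: a=2 b=-15/23 c=183/46 d=-61/46
S(15/4) = 9389/2944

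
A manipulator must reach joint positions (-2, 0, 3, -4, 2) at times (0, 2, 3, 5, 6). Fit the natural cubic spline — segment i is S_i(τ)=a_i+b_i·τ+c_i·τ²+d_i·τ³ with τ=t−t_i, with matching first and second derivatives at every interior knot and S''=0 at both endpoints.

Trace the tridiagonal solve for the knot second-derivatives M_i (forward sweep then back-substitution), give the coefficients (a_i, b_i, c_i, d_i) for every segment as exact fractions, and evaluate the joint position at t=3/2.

  seg 0: a=-2 b=-29/93 c=0 d=61/186
  seg 1: a=0 b=337/93 c=61/31 d=-241/93
  seg 2: a=3 b=-20/93 c=-180/31 d=1549/744
  seg 3: a=-4 b=287/186 c=829/124 d=-829/372
S(3/2) = -675/496

Δ: Δ0=1, Δ1=3, Δ2=-7/2, Δ3=6
row 1: diag=6, rhs=12; c'=1/6, d'=2
row 2: denom=6−1·1/6=35/6; d'=(-39−1·2)/(35/6)=-246/35
row 3: denom=6−2·12/35=186/35; d'=(57−2·-246/35)/(186/35)=829/62
back: M3=829/62
back: M2=-246/35−12/35·829/62=-360/31
back: M1=2−1/6·-360/31=122/31
M: M0=0, M1=122/31, M2=-360/31, M3=829/62, M4=0
seg 0: a=-2, c=M0/2=0, d=(M1−M0)/(6·2)=61/186, b=Δ0−h0·(2M0+M1)/6=-29/93
seg 1: a=0, c=M1/2=61/31, d=(M2−M1)/(6·1)=-241/93, b=Δ1−h1·(2M1+M2)/6=337/93
seg 2: a=3, c=M2/2=-180/31, d=(M3−M2)/(6·2)=1549/744, b=Δ2−h2·(2M2+M3)/6=-20/93
seg 3: a=-4, c=M3/2=829/124, d=(M4−M3)/(6·1)=-829/372, b=Δ3−h3·(2M3+M4)/6=287/186
t_q=3/2 → seg 0, τ=3/2; S=-2+-29/93·τ+0·τ²+61/186·τ³=-675/496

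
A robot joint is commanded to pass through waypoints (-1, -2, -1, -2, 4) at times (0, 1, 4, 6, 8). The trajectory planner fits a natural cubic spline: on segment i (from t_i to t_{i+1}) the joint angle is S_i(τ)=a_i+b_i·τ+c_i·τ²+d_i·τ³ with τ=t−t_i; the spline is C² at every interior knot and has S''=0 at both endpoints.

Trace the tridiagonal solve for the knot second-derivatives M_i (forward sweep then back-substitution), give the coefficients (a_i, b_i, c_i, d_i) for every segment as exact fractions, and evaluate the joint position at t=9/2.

  seg 0: a=-1 b=-2035/1608 c=0 d=427/1608
  seg 1: a=-2 b=-377/804 c=427/536 d=-851/4824
  seg 2: a=-1 b=-727/1608 c=-53/67 d=2467/6432
  seg 3: a=-2 b=793/804 c=1619/1072 d=-1619/6432
S(9/2) = -23599/17152

Δ: Δ0=-1, Δ1=1/3, Δ2=-1/2, Δ3=3
row 1: diag=8, rhs=8; c'=3/8, d'=1
row 2: denom=10−3·3/8=71/8; d'=(-5−3·1)/(71/8)=-64/71
row 3: denom=8−2·16/71=536/71; d'=(21−2·-64/71)/(536/71)=1619/536
back: M3=1619/536
back: M2=-64/71−16/71·1619/536=-106/67
back: M1=1−3/8·-106/67=427/268
M: M0=0, M1=427/268, M2=-106/67, M3=1619/536, M4=0
seg 0: a=-1, c=M0/2=0, d=(M1−M0)/(6·1)=427/1608, b=Δ0−h0·(2M0+M1)/6=-2035/1608
seg 1: a=-2, c=M1/2=427/536, d=(M2−M1)/(6·3)=-851/4824, b=Δ1−h1·(2M1+M2)/6=-377/804
seg 2: a=-1, c=M2/2=-53/67, d=(M3−M2)/(6·2)=2467/6432, b=Δ2−h2·(2M2+M3)/6=-727/1608
seg 3: a=-2, c=M3/2=1619/1072, d=(M4−M3)/(6·2)=-1619/6432, b=Δ3−h3·(2M3+M4)/6=793/804
t_q=9/2 → seg 2, τ=1/2; S=-1+-727/1608·τ+-53/67·τ²+2467/6432·τ³=-23599/17152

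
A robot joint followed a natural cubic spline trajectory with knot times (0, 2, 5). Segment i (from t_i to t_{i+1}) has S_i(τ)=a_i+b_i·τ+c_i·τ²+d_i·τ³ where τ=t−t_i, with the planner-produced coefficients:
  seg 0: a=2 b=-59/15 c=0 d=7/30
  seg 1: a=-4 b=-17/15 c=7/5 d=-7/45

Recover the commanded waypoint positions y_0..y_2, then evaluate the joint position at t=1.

y_0=2 y_1=-4 y_2=1
S(1) = -17/10

y_0 = S_0(0) = a_0 = 2
y_1 = S_1(0) = a_1 = -4
y_2 = S_1(3) = 1
t_q=1 is in segment 0 (τ=1); S_0(τ)=-17/10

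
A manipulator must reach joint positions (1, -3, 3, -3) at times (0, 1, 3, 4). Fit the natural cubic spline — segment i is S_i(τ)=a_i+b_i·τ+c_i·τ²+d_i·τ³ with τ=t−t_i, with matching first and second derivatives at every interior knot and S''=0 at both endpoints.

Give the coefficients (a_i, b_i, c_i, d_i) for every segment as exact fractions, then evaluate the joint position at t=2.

Δ: Δ0=-4, Δ1=3, Δ2=-6
row 1: diag=6, rhs=42; c'=1/3, d'=7
row 2: denom=6−2·1/3=16/3; d'=(-54−2·7)/(16/3)=-51/4
back: M2=-51/4
back: M1=7−1/3·-51/4=45/4
M: M0=0, M1=45/4, M2=-51/4, M3=0
seg 0: a=1, c=M0/2=0, d=(M1−M0)/(6·1)=15/8, b=Δ0−h0·(2M0+M1)/6=-47/8
seg 1: a=-3, c=M1/2=45/8, d=(M2−M1)/(6·2)=-2, b=Δ1−h1·(2M1+M2)/6=-1/4
seg 2: a=3, c=M2/2=-51/8, d=(M3−M2)/(6·1)=17/8, b=Δ2−h2·(2M2+M3)/6=-7/4
t_q=2 → seg 1, τ=1; S=-3+-1/4·τ+45/8·τ²+-2·τ³=3/8

  seg 0: a=1 b=-47/8 c=0 d=15/8
  seg 1: a=-3 b=-1/4 c=45/8 d=-2
  seg 2: a=3 b=-7/4 c=-51/8 d=17/8
S(2) = 3/8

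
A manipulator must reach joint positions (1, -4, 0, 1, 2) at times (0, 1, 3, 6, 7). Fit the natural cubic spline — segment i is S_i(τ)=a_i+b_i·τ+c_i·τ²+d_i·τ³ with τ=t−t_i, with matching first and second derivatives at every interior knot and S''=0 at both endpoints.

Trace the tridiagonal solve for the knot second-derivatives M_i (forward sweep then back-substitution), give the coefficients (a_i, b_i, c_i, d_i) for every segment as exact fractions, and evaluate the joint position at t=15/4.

  seg 0: a=1 b=-7493/1182 c=0 d=1583/1182
  seg 1: a=-4 b=-1372/591 c=1583/394 d=-2195/2364
  seg 2: a=0 b=1541/591 c=-306/197 d=470/1773
  seg 3: a=1 b=263/591 c=164/197 d=-164/591
S(15/4) = 7525/6304

Δ: Δ0=-5, Δ1=2, Δ2=1/3, Δ3=1
row 1: diag=6, rhs=42; c'=1/3, d'=7
row 2: denom=10−2·1/3=28/3; d'=(-10−2·7)/(28/3)=-18/7
row 3: denom=8−3·9/28=197/28; d'=(4−3·-18/7)/(197/28)=328/197
back: M3=328/197
back: M2=-18/7−9/28·328/197=-612/197
back: M1=7−1/3·-612/197=1583/197
M: M0=0, M1=1583/197, M2=-612/197, M3=328/197, M4=0
seg 0: a=1, c=M0/2=0, d=(M1−M0)/(6·1)=1583/1182, b=Δ0−h0·(2M0+M1)/6=-7493/1182
seg 1: a=-4, c=M1/2=1583/394, d=(M2−M1)/(6·2)=-2195/2364, b=Δ1−h1·(2M1+M2)/6=-1372/591
seg 2: a=0, c=M2/2=-306/197, d=(M3−M2)/(6·3)=470/1773, b=Δ2−h2·(2M2+M3)/6=1541/591
seg 3: a=1, c=M3/2=164/197, d=(M4−M3)/(6·1)=-164/591, b=Δ3−h3·(2M3+M4)/6=263/591
t_q=15/4 → seg 2, τ=3/4; S=0+1541/591·τ+-306/197·τ²+470/1773·τ³=7525/6304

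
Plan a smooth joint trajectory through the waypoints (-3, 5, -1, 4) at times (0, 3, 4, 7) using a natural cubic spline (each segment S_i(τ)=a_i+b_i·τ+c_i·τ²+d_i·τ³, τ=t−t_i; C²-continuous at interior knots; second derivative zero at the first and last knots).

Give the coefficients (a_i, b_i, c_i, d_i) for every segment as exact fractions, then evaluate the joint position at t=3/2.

  seg 0: a=-3 b=19/3 c=0 d=-11/27
  seg 1: a=5 b=-14/3 c=-11/3 d=7/3
  seg 2: a=-1 b=-5 c=10/3 d=-10/27
S(3/2) = 41/8

Δ: Δ0=8/3, Δ1=-6, Δ2=5/3
row 1: diag=8, rhs=-52; c'=1/8, d'=-13/2
row 2: denom=8−1·1/8=63/8; d'=(46−1·-13/2)/(63/8)=20/3
back: M2=20/3
back: M1=-13/2−1/8·20/3=-22/3
M: M0=0, M1=-22/3, M2=20/3, M3=0
seg 0: a=-3, c=M0/2=0, d=(M1−M0)/(6·3)=-11/27, b=Δ0−h0·(2M0+M1)/6=19/3
seg 1: a=5, c=M1/2=-11/3, d=(M2−M1)/(6·1)=7/3, b=Δ1−h1·(2M1+M2)/6=-14/3
seg 2: a=-1, c=M2/2=10/3, d=(M3−M2)/(6·3)=-10/27, b=Δ2−h2·(2M2+M3)/6=-5
t_q=3/2 → seg 0, τ=3/2; S=-3+19/3·τ+0·τ²+-11/27·τ³=41/8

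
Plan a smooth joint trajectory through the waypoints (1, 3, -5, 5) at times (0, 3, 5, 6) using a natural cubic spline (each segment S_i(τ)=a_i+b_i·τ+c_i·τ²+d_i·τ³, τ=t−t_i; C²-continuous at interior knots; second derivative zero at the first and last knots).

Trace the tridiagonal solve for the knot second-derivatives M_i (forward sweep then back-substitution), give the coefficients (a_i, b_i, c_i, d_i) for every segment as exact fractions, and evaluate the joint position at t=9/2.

  seg 0: a=1 b=11/3 c=0 d=-1/3
  seg 1: a=3 b=-16/3 c=-3 d=11/6
  seg 2: a=-5 b=14/3 c=8 d=-8/3
S(9/2) = -89/16

Δ: Δ0=2/3, Δ1=-4, Δ2=10
row 1: diag=10, rhs=-28; c'=1/5, d'=-14/5
row 2: denom=6−2·1/5=28/5; d'=(84−2·-14/5)/(28/5)=16
back: M2=16
back: M1=-14/5−1/5·16=-6
M: M0=0, M1=-6, M2=16, M3=0
seg 0: a=1, c=M0/2=0, d=(M1−M0)/(6·3)=-1/3, b=Δ0−h0·(2M0+M1)/6=11/3
seg 1: a=3, c=M1/2=-3, d=(M2−M1)/(6·2)=11/6, b=Δ1−h1·(2M1+M2)/6=-16/3
seg 2: a=-5, c=M2/2=8, d=(M3−M2)/(6·1)=-8/3, b=Δ2−h2·(2M2+M3)/6=14/3
t_q=9/2 → seg 1, τ=3/2; S=3+-16/3·τ+-3·τ²+11/6·τ³=-89/16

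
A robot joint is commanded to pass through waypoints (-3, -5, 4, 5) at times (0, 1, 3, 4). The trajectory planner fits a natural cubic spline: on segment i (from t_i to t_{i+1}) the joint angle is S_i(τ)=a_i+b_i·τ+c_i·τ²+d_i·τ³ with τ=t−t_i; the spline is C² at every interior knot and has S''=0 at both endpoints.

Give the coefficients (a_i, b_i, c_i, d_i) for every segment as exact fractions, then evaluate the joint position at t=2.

  seg 0: a=-3 b=-55/16 c=0 d=23/16
  seg 1: a=-5 b=7/8 c=69/16 d=-5/4
  seg 2: a=4 b=25/8 c=-51/16 d=17/16
S(2) = -17/16

Δ: Δ0=-2, Δ1=9/2, Δ2=1
row 1: diag=6, rhs=39; c'=1/3, d'=13/2
row 2: denom=6−2·1/3=16/3; d'=(-21−2·13/2)/(16/3)=-51/8
back: M2=-51/8
back: M1=13/2−1/3·-51/8=69/8
M: M0=0, M1=69/8, M2=-51/8, M3=0
seg 0: a=-3, c=M0/2=0, d=(M1−M0)/(6·1)=23/16, b=Δ0−h0·(2M0+M1)/6=-55/16
seg 1: a=-5, c=M1/2=69/16, d=(M2−M1)/(6·2)=-5/4, b=Δ1−h1·(2M1+M2)/6=7/8
seg 2: a=4, c=M2/2=-51/16, d=(M3−M2)/(6·1)=17/16, b=Δ2−h2·(2M2+M3)/6=25/8
t_q=2 → seg 1, τ=1; S=-5+7/8·τ+69/16·τ²+-5/4·τ³=-17/16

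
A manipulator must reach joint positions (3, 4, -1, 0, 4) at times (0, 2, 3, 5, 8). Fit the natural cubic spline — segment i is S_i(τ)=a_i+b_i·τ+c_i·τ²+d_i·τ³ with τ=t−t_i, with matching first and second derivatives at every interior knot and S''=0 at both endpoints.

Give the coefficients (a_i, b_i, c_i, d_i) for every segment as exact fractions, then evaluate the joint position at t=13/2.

Δ: Δ0=1/2, Δ1=-5, Δ2=1/2, Δ3=4/3
row 1: diag=6, rhs=-33; c'=1/6, d'=-11/2
row 2: denom=6−1·1/6=35/6; d'=(33−1·-11/2)/(35/6)=33/5
row 3: denom=10−2·12/35=326/35; d'=(5−2·33/5)/(326/35)=-287/326
back: M3=-287/326
back: M2=33/5−12/35·-287/326=1125/163
back: M1=-11/2−1/6·1125/163=-1084/163
M: M0=0, M1=-1084/163, M2=1125/163, M3=-287/326, M4=0
seg 0: a=3, c=M0/2=0, d=(M1−M0)/(6·2)=-271/489, b=Δ0−h0·(2M0+M1)/6=2657/978
seg 1: a=4, c=M1/2=-542/163, d=(M2−M1)/(6·1)=2209/978, b=Δ1−h1·(2M1+M2)/6=-3847/978
seg 2: a=-1, c=M2/2=1125/326, d=(M3−M2)/(6·2)=-2537/3912, b=Δ2−h2·(2M2+M3)/6=-1862/489
seg 3: a=0, c=M3/2=-287/652, d=(M4−M3)/(6·3)=287/5868, b=Δ3−h3·(2M3+M4)/6=2165/978
t_q=13/2 → seg 3, τ=3/2; S=0+2165/978·τ+-287/652·τ²+287/5868·τ³=13015/5216

  seg 0: a=3 b=2657/978 c=0 d=-271/489
  seg 1: a=4 b=-3847/978 c=-542/163 d=2209/978
  seg 2: a=-1 b=-1862/489 c=1125/326 d=-2537/3912
  seg 3: a=0 b=2165/978 c=-287/652 d=287/5868
S(13/2) = 13015/5216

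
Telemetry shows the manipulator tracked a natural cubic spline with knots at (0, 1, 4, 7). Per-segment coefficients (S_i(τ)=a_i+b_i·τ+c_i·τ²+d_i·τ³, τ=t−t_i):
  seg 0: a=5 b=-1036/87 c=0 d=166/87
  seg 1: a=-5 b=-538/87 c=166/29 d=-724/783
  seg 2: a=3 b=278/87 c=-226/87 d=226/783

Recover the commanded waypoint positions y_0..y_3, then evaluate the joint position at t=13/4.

y_0 = S_0(0) = a_0 = 5
y_1 = S_1(0) = a_1 = -5
y_2 = S_2(0) = a_2 = 3
y_3 = S_2(3) = -3
t_q=13/4 is in segment 1 (τ=9/4); S_1(τ)=-217/464

y_0=5 y_1=-5 y_2=3 y_3=-3
S(13/4) = -217/464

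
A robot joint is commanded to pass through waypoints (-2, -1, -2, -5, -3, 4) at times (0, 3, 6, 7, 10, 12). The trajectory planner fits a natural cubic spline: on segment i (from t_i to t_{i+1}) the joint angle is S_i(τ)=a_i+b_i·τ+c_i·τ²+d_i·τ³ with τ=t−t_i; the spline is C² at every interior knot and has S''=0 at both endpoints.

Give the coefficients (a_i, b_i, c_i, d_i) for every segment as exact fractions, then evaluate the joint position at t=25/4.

Δ: Δ0=1/3, Δ1=-1/3, Δ2=-3, Δ3=2/3, Δ4=7/2
row 1: diag=12, rhs=-4; c'=1/4, d'=-1/3
row 2: denom=8−3·1/4=29/4; d'=(-16−3·-1/3)/(29/4)=-60/29
row 3: denom=8−1·4/29=228/29; d'=(22−1·-60/29)/(228/29)=349/114
row 4: denom=10−3·29/76=673/76; d'=(17−3·349/114)/(673/76)=594/673
back: M4=594/673
back: M3=349/114−29/76·594/673=5501/2019
back: M2=-60/29−4/29·5501/2019=-4936/2019
back: M1=-1/3−1/4·-4936/2019=187/673
M: M0=0, M1=187/673, M2=-4936/2019, M3=5501/2019, M4=594/673, M5=0
seg 0: a=-2, c=M0/2=0, d=(M1−M0)/(6·3)=187/12114, b=Δ0−h0·(2M0+M1)/6=785/4038
seg 1: a=-1, c=M1/2=187/1346, d=(M2−M1)/(6·3)=-5497/36342, b=Δ1−h1·(2M1+M2)/6=1234/2019
seg 2: a=-2, c=M2/2=-2468/2019, d=(M3−M2)/(6·1)=3479/4038, b=Δ2−h2·(2M2+M3)/6=-10657/4038
seg 3: a=-5, c=M3/2=5501/4038, d=(M4−M3)/(6·3)=-3719/36342, b=Δ3−h3·(2M3+M4)/6=-1682/673
seg 4: a=-3, c=M4/2=297/673, d=(M5−M4)/(6·2)=-99/1346, b=Δ4−h4·(2M4+M5)/6=3919/1346
t_q=25/4 → seg 2, τ=1/4; S=-2+-10657/4038·τ+-2468/2019·τ²+3479/4038·τ³=-234547/86144

  seg 0: a=-2 b=785/4038 c=0 d=187/12114
  seg 1: a=-1 b=1234/2019 c=187/1346 d=-5497/36342
  seg 2: a=-2 b=-10657/4038 c=-2468/2019 d=3479/4038
  seg 3: a=-5 b=-1682/673 c=5501/4038 d=-3719/36342
  seg 4: a=-3 b=3919/1346 c=297/673 d=-99/1346
S(25/4) = -234547/86144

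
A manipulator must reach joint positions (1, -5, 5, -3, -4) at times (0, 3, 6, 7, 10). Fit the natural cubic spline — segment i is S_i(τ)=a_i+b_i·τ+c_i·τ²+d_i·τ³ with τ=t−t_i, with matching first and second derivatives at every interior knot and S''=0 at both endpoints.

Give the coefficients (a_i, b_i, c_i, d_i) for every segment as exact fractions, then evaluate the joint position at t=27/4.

  seg 0: a=1 b=-1087/228 c=0 d=631/2052
  seg 1: a=-5 b=403/114 c=631/228 d=-1939/2052
  seg 2: a=5 b=-1225/228 c=-109/19 d=709/228
  seg 3: a=-3 b=-857/114 c=273/76 d=-91/228
S(27/4) = -4595/4864

Δ: Δ0=-2, Δ1=10/3, Δ2=-8, Δ3=-1/3
row 1: diag=12, rhs=32; c'=1/4, d'=8/3
row 2: denom=8−3·1/4=29/4; d'=(-68−3·8/3)/(29/4)=-304/29
row 3: denom=8−1·4/29=228/29; d'=(46−1·-304/29)/(228/29)=273/38
back: M3=273/38
back: M2=-304/29−4/29·273/38=-218/19
back: M1=8/3−1/4·-218/19=631/114
M: M0=0, M1=631/114, M2=-218/19, M3=273/38, M4=0
seg 0: a=1, c=M0/2=0, d=(M1−M0)/(6·3)=631/2052, b=Δ0−h0·(2M0+M1)/6=-1087/228
seg 1: a=-5, c=M1/2=631/228, d=(M2−M1)/(6·3)=-1939/2052, b=Δ1−h1·(2M1+M2)/6=403/114
seg 2: a=5, c=M2/2=-109/19, d=(M3−M2)/(6·1)=709/228, b=Δ2−h2·(2M2+M3)/6=-1225/228
seg 3: a=-3, c=M3/2=273/76, d=(M4−M3)/(6·3)=-91/228, b=Δ3−h3·(2M3+M4)/6=-857/114
t_q=27/4 → seg 2, τ=3/4; S=5+-1225/228·τ+-109/19·τ²+709/228·τ³=-4595/4864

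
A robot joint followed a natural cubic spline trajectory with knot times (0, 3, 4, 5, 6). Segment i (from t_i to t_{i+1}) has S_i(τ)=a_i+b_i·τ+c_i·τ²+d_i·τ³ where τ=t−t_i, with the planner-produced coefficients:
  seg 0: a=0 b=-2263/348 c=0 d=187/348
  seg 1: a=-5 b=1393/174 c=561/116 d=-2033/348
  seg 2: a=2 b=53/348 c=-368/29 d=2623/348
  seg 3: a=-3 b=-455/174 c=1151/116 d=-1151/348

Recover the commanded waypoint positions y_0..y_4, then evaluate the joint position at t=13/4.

y_0 = S_0(0) = a_0 = 0
y_1 = S_1(0) = a_1 = -5
y_2 = S_2(0) = a_2 = 2
y_3 = S_3(0) = a_3 = -3
y_4 = S_3(1) = 1
t_q=13/4 is in segment 1 (τ=1/4); S_1(τ)=-20695/7424

y_0=0 y_1=-5 y_2=2 y_3=-3 y_4=1
S(13/4) = -20695/7424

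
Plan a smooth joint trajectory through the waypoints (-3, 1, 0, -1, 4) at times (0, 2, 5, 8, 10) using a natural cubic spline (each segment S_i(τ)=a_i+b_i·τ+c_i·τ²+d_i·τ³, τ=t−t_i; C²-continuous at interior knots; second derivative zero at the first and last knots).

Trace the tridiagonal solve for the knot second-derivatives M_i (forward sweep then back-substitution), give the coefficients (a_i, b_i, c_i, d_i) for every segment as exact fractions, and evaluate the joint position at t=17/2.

Δ: Δ0=2, Δ1=-1/3, Δ2=-1/3, Δ3=5/2
row 1: diag=10, rhs=-14; c'=3/10, d'=-7/5
row 2: denom=12−3·3/10=111/10; d'=(0−3·-7/5)/(111/10)=14/37
row 3: denom=10−3·10/37=340/37; d'=(17−3·14/37)/(340/37)=587/340
back: M3=587/340
back: M2=14/37−10/37·587/340=-3/34
back: M1=-7/5−3/10·-3/34=-467/340
M: M0=0, M1=-467/340, M2=-3/34, M3=587/340, M4=0
seg 0: a=-3, c=M0/2=0, d=(M1−M0)/(6·2)=-467/4080, b=Δ0−h0·(2M0+M1)/6=2507/1020
seg 1: a=1, c=M1/2=-467/680, d=(M2−M1)/(6·3)=437/6120, b=Δ1−h1·(2M1+M2)/6=553/510
seg 2: a=0, c=M2/2=-3/68, d=(M3−M2)/(6·3)=617/6120, b=Δ2−h2·(2M2+M3)/6=-133/120
seg 3: a=-1, c=M3/2=587/680, d=(M4−M3)/(6·2)=-587/4080, b=Δ3−h3·(2M3+M4)/6=344/255
t_q=17/2 → seg 3, τ=1/2; S=-1+344/255·τ+587/680·τ²+-587/4080·τ³=-1389/10880

  seg 0: a=-3 b=2507/1020 c=0 d=-467/4080
  seg 1: a=1 b=553/510 c=-467/680 d=437/6120
  seg 2: a=0 b=-133/120 c=-3/68 d=617/6120
  seg 3: a=-1 b=344/255 c=587/680 d=-587/4080
S(17/2) = -1389/10880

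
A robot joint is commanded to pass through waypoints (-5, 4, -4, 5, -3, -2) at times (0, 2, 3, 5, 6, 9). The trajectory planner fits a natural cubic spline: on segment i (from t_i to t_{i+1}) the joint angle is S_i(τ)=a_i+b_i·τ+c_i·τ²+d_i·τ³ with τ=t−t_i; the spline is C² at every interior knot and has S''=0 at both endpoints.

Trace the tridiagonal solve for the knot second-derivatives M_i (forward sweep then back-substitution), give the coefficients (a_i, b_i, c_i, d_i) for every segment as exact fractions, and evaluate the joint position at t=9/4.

Δ: Δ0=9/2, Δ1=-8, Δ2=9/2, Δ3=-8, Δ4=1/3
row 1: diag=6, rhs=-75; c'=1/6, d'=-25/2
row 2: denom=6−1·1/6=35/6; d'=(75−1·-25/2)/(35/6)=15
row 3: denom=6−2·12/35=186/35; d'=(-75−2·15)/(186/35)=-1225/62
row 4: denom=8−1·35/186=1453/186; d'=(50−1·-1225/62)/(1453/186)=12975/1453
back: M4=12975/1453
back: M3=-1225/62−35/186·12975/1453=-31150/1453
back: M2=15−12/35·-31150/1453=32475/1453
back: M1=-25/2−1/6·32475/1453=-23575/1453
M: M0=0, M1=-23575/1453, M2=32475/1453, M3=-31150/1453, M4=12975/1453, M5=0
seg 0: a=-5, c=M0/2=0, d=(M1−M0)/(6·2)=-23575/17436, b=Δ0−h0·(2M0+M1)/6=86381/8718
seg 1: a=4, c=M1/2=-23575/2906, d=(M2−M1)/(6·1)=28025/4359, b=Δ1−h1·(2M1+M2)/6=-55069/8718
seg 2: a=-4, c=M2/2=32475/2906, d=(M3−M2)/(6·2)=-63625/17436, b=Δ2−h2·(2M2+M3)/6=-28369/8718
seg 3: a=5, c=M3/2=-15575/1453, d=(M4−M3)/(6·1)=44125/8718, b=Δ3−h3·(2M3+M4)/6=-20419/8718
seg 4: a=-3, c=M4/2=12975/2906, d=(M5−M4)/(6·3)=-4325/8718, b=Δ4−h4·(2M4+M5)/6=-37472/4359
t_q=9/4 → seg 1, τ=1/4; S=4+-55069/8718·τ+-23575/2906·τ²+28025/4359·τ³=187309/92992

  seg 0: a=-5 b=86381/8718 c=0 d=-23575/17436
  seg 1: a=4 b=-55069/8718 c=-23575/2906 d=28025/4359
  seg 2: a=-4 b=-28369/8718 c=32475/2906 d=-63625/17436
  seg 3: a=5 b=-20419/8718 c=-15575/1453 d=44125/8718
  seg 4: a=-3 b=-37472/4359 c=12975/2906 d=-4325/8718
S(9/4) = 187309/92992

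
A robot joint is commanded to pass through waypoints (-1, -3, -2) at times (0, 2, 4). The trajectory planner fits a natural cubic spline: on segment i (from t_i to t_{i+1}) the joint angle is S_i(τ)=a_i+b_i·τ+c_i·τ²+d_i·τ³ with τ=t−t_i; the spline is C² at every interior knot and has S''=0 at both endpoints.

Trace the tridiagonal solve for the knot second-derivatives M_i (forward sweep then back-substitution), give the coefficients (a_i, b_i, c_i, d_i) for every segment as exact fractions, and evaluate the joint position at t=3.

Δ: Δ0=-1, Δ1=1/2
row 1: diag=8, rhs=9; c'=1/4, d'=9/8
back: M1=9/8
M: M0=0, M1=9/8, M2=0
seg 0: a=-1, c=M0/2=0, d=(M1−M0)/(6·2)=3/32, b=Δ0−h0·(2M0+M1)/6=-11/8
seg 1: a=-3, c=M1/2=9/16, d=(M2−M1)/(6·2)=-3/32, b=Δ1−h1·(2M1+M2)/6=-1/4
t_q=3 → seg 1, τ=1; S=-3+-1/4·τ+9/16·τ²+-3/32·τ³=-89/32

  seg 0: a=-1 b=-11/8 c=0 d=3/32
  seg 1: a=-3 b=-1/4 c=9/16 d=-3/32
S(3) = -89/32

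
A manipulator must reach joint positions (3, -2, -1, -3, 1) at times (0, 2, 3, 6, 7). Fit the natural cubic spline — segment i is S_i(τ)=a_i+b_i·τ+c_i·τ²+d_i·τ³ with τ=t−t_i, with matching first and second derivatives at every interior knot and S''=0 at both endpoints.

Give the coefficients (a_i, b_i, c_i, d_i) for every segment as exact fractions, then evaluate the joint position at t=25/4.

  seg 0: a=3 b=-1867/483 c=0 d=1319/3864
  seg 1: a=-2 b=223/966 c=1319/644 d=-353/276
  seg 2: a=-1 b=947/1932 c=-288/161 d=2711/5796
  seg 3: a=-3 b=2305/966 c=1559/644 d=-1559/1932
S(25/4) = -13335/5888

Δ: Δ0=-5/2, Δ1=1, Δ2=-2/3, Δ3=4
row 1: diag=6, rhs=21; c'=1/6, d'=7/2
row 2: denom=8−1·1/6=47/6; d'=(-10−1·7/2)/(47/6)=-81/47
row 3: denom=8−3·18/47=322/47; d'=(28−3·-81/47)/(322/47)=1559/322
back: M3=1559/322
back: M2=-81/47−18/47·1559/322=-576/161
back: M1=7/2−1/6·-576/161=1319/322
M: M0=0, M1=1319/322, M2=-576/161, M3=1559/322, M4=0
seg 0: a=3, c=M0/2=0, d=(M1−M0)/(6·2)=1319/3864, b=Δ0−h0·(2M0+M1)/6=-1867/483
seg 1: a=-2, c=M1/2=1319/644, d=(M2−M1)/(6·1)=-353/276, b=Δ1−h1·(2M1+M2)/6=223/966
seg 2: a=-1, c=M2/2=-288/161, d=(M3−M2)/(6·3)=2711/5796, b=Δ2−h2·(2M2+M3)/6=947/1932
seg 3: a=-3, c=M3/2=1559/644, d=(M4−M3)/(6·1)=-1559/1932, b=Δ3−h3·(2M3+M4)/6=2305/966
t_q=25/4 → seg 3, τ=1/4; S=-3+2305/966·τ+1559/644·τ²+-1559/1932·τ³=-13335/5888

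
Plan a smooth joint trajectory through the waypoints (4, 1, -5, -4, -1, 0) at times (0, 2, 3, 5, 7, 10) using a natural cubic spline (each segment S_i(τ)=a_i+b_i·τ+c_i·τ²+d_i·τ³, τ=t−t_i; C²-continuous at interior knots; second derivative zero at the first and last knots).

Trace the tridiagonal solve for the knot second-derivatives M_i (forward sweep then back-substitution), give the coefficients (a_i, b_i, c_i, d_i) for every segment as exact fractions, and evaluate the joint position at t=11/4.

  seg 0: a=4 b=1579/3630 c=0 d=-878/1815
  seg 1: a=1 b=-19493/3630 c=-1756/605 d=8249/3630
  seg 2: a=-5 b=-719/165 c=4737/1210 d=-10789/14520
  seg 3: a=-4 b=8659/3630 c=-263/484 d=731/14520
  seg 4: a=-1 b=1481/1815 c=-146/605 d=146/5445
S(11/4) = -286639/77440

Δ: Δ0=-3/2, Δ1=-6, Δ2=1/2, Δ3=3/2, Δ4=1/3
row 1: diag=6, rhs=-27; c'=1/6, d'=-9/2
row 2: denom=6−1·1/6=35/6; d'=(39−1·-9/2)/(35/6)=261/35
row 3: denom=8−2·12/35=256/35; d'=(6−2·261/35)/(256/35)=-39/32
row 4: denom=10−2·35/128=605/64; d'=(-7−2·-39/32)/(605/64)=-292/605
back: M4=-292/605
back: M3=-39/32−35/128·-292/605=-263/242
back: M2=261/35−12/35·-263/242=4737/605
back: M1=-9/2−1/6·4737/605=-3512/605
M: M0=0, M1=-3512/605, M2=4737/605, M3=-263/242, M4=-292/605, M5=0
seg 0: a=4, c=M0/2=0, d=(M1−M0)/(6·2)=-878/1815, b=Δ0−h0·(2M0+M1)/6=1579/3630
seg 1: a=1, c=M1/2=-1756/605, d=(M2−M1)/(6·1)=8249/3630, b=Δ1−h1·(2M1+M2)/6=-19493/3630
seg 2: a=-5, c=M2/2=4737/1210, d=(M3−M2)/(6·2)=-10789/14520, b=Δ2−h2·(2M2+M3)/6=-719/165
seg 3: a=-4, c=M3/2=-263/484, d=(M4−M3)/(6·2)=731/14520, b=Δ3−h3·(2M3+M4)/6=8659/3630
seg 4: a=-1, c=M4/2=-146/605, d=(M5−M4)/(6·3)=146/5445, b=Δ4−h4·(2M4+M5)/6=1481/1815
t_q=11/4 → seg 1, τ=3/4; S=1+-19493/3630·τ+-1756/605·τ²+8249/3630·τ³=-286639/77440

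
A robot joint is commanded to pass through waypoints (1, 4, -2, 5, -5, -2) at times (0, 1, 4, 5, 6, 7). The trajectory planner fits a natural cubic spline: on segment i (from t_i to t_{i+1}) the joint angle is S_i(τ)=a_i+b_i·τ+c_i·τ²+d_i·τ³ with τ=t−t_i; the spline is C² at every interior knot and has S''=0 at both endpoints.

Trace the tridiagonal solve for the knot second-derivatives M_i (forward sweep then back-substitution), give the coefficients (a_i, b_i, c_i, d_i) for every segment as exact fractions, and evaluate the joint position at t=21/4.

  seg 0: a=1 b=3607/793 c=0 d=-1228/793
  seg 1: a=4 b=-77/793 c=-3684/793 d=3181/2379
  seg 2: a=-2 b=496/61 c=5859/793 d=-6756/793
  seg 3: a=5 b=-2102/793 c=-14409/793 d=8581/793
  seg 4: a=-5 b=-5177/793 c=11334/793 d=-3778/793
S(21/4) = 171073/50752

Δ: Δ0=3, Δ1=-2, Δ2=7, Δ3=-10, Δ4=3
row 1: diag=8, rhs=-30; c'=3/8, d'=-15/4
row 2: denom=8−3·3/8=55/8; d'=(54−3·-15/4)/(55/8)=522/55
row 3: denom=4−1·8/55=212/55; d'=(-102−1·522/55)/(212/55)=-1533/53
row 4: denom=4−1·55/212=793/212; d'=(78−1·-1533/53)/(793/212)=22668/793
back: M4=22668/793
back: M3=-1533/53−55/212·22668/793=-28818/793
back: M2=522/55−8/55·-28818/793=11718/793
back: M1=-15/4−3/8·11718/793=-7368/793
M: M0=0, M1=-7368/793, M2=11718/793, M3=-28818/793, M4=22668/793, M5=0
seg 0: a=1, c=M0/2=0, d=(M1−M0)/(6·1)=-1228/793, b=Δ0−h0·(2M0+M1)/6=3607/793
seg 1: a=4, c=M1/2=-3684/793, d=(M2−M1)/(6·3)=3181/2379, b=Δ1−h1·(2M1+M2)/6=-77/793
seg 2: a=-2, c=M2/2=5859/793, d=(M3−M2)/(6·1)=-6756/793, b=Δ2−h2·(2M2+M3)/6=496/61
seg 3: a=5, c=M3/2=-14409/793, d=(M4−M3)/(6·1)=8581/793, b=Δ3−h3·(2M3+M4)/6=-2102/793
seg 4: a=-5, c=M4/2=11334/793, d=(M5−M4)/(6·1)=-3778/793, b=Δ4−h4·(2M4+M5)/6=-5177/793
t_q=21/4 → seg 3, τ=1/4; S=5+-2102/793·τ+-14409/793·τ²+8581/793·τ³=171073/50752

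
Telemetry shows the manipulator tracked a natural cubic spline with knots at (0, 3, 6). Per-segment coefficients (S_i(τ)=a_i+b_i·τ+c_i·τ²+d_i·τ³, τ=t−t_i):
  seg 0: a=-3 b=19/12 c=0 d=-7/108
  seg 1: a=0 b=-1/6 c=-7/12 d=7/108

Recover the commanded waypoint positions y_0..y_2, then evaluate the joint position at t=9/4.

y_0 = S_0(0) = a_0 = -3
y_1 = S_1(0) = a_1 = 0
y_2 = S_1(3) = -4
t_q=9/4 is in segment 0 (τ=9/4); S_0(τ)=-45/256

y_0=-3 y_1=0 y_2=-4
S(9/4) = -45/256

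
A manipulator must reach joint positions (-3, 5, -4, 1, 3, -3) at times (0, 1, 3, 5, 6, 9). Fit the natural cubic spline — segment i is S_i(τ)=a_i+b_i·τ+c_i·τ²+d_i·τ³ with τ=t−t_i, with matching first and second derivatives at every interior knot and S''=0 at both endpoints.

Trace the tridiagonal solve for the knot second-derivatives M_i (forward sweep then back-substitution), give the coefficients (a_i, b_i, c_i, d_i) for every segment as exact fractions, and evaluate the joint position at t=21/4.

  seg 0: a=-3 b=149/14 c=0 d=-37/14
  seg 1: a=5 b=19/7 c=-111/14 d=121/56
  seg 2: a=-4 b=-43/14 c=141/28 d=-9/8
  seg 3: a=1 b=25/7 c=-12/7 d=1/7
  seg 4: a=3 b=4/7 c=-9/7 d=1/7
S(21/4) = 801/448

Δ: Δ0=8, Δ1=-9/2, Δ2=5/2, Δ3=2, Δ4=-2
row 1: diag=6, rhs=-75; c'=1/3, d'=-25/2
row 2: denom=8−2·1/3=22/3; d'=(42−2·-25/2)/(22/3)=201/22
row 3: denom=6−2·3/11=60/11; d'=(-3−2·201/22)/(60/11)=-39/10
row 4: denom=8−1·11/60=469/60; d'=(-24−1·-39/10)/(469/60)=-18/7
back: M4=-18/7
back: M3=-39/10−11/60·-18/7=-24/7
back: M2=201/22−3/11·-24/7=141/14
back: M1=-25/2−1/3·141/14=-111/7
M: M0=0, M1=-111/7, M2=141/14, M3=-24/7, M4=-18/7, M5=0
seg 0: a=-3, c=M0/2=0, d=(M1−M0)/(6·1)=-37/14, b=Δ0−h0·(2M0+M1)/6=149/14
seg 1: a=5, c=M1/2=-111/14, d=(M2−M1)/(6·2)=121/56, b=Δ1−h1·(2M1+M2)/6=19/7
seg 2: a=-4, c=M2/2=141/28, d=(M3−M2)/(6·2)=-9/8, b=Δ2−h2·(2M2+M3)/6=-43/14
seg 3: a=1, c=M3/2=-12/7, d=(M4−M3)/(6·1)=1/7, b=Δ3−h3·(2M3+M4)/6=25/7
seg 4: a=3, c=M4/2=-9/7, d=(M5−M4)/(6·3)=1/7, b=Δ4−h4·(2M4+M5)/6=4/7
t_q=21/4 → seg 3, τ=1/4; S=1+25/7·τ+-12/7·τ²+1/7·τ³=801/448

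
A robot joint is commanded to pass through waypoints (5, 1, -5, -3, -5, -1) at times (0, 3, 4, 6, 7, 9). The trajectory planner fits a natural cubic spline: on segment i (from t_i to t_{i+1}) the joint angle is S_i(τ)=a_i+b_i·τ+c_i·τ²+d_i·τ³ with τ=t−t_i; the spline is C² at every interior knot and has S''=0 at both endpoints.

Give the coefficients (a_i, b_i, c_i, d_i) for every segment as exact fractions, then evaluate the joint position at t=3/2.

Δ: Δ0=-4/3, Δ1=-6, Δ2=1, Δ3=-2, Δ4=2
row 1: diag=8, rhs=-28; c'=1/8, d'=-7/2
row 2: denom=6−1·1/8=47/8; d'=(42−1·-7/2)/(47/8)=364/47
row 3: denom=6−2·16/47=250/47; d'=(-18−2·364/47)/(250/47)=-787/125
row 4: denom=6−1·47/250=1453/250; d'=(24−1·-787/125)/(1453/250)=7574/1453
back: M4=7574/1453
back: M3=-787/125−47/250·7574/1453=-10572/1453
back: M2=364/47−16/47·-10572/1453=14852/1453
back: M1=-7/2−1/8·14852/1453=-6942/1453
M: M0=0, M1=-6942/1453, M2=14852/1453, M3=-10572/1453, M4=7574/1453, M5=0
seg 0: a=5, c=M0/2=0, d=(M1−M0)/(6·3)=-1157/4359, b=Δ0−h0·(2M0+M1)/6=4601/4359
seg 1: a=1, c=M1/2=-3471/1453, d=(M2−M1)/(6·1)=10897/4359, b=Δ1−h1·(2M1+M2)/6=-26638/4359
seg 2: a=-5, c=M2/2=7426/1453, d=(M3−M2)/(6·2)=-6356/4359, b=Δ2−h2·(2M2+M3)/6=-14773/4359
seg 3: a=-3, c=M3/2=-5286/1453, d=(M4−M3)/(6·1)=9073/4359, b=Δ3−h3·(2M3+M4)/6=-1933/4359
seg 4: a=-5, c=M4/2=3787/1453, d=(M5−M4)/(6·2)=-3787/8718, b=Δ4−h4·(2M4+M5)/6=-6430/4359
t_q=3/2 → seg 0, τ=3/2; S=5+4601/4359·τ+0·τ²+-1157/4359·τ³=66111/11624

  seg 0: a=5 b=4601/4359 c=0 d=-1157/4359
  seg 1: a=1 b=-26638/4359 c=-3471/1453 d=10897/4359
  seg 2: a=-5 b=-14773/4359 c=7426/1453 d=-6356/4359
  seg 3: a=-3 b=-1933/4359 c=-5286/1453 d=9073/4359
  seg 4: a=-5 b=-6430/4359 c=3787/1453 d=-3787/8718
S(3/2) = 66111/11624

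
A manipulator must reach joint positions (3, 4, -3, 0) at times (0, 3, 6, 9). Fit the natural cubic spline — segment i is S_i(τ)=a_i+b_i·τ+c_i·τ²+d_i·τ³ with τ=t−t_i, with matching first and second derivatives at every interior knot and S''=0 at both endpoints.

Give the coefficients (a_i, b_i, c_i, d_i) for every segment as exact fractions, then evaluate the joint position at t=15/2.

  seg 0: a=3 b=19/15 c=0 d=-14/135
  seg 1: a=4 b=-23/15 c=-14/15 d=2/9
  seg 2: a=-3 b=-17/15 c=16/15 d=-16/135
S(15/2) = -27/10

Δ: Δ0=1/3, Δ1=-7/3, Δ2=1
row 1: diag=12, rhs=-16; c'=1/4, d'=-4/3
row 2: denom=12−3·1/4=45/4; d'=(20−3·-4/3)/(45/4)=32/15
back: M2=32/15
back: M1=-4/3−1/4·32/15=-28/15
M: M0=0, M1=-28/15, M2=32/15, M3=0
seg 0: a=3, c=M0/2=0, d=(M1−M0)/(6·3)=-14/135, b=Δ0−h0·(2M0+M1)/6=19/15
seg 1: a=4, c=M1/2=-14/15, d=(M2−M1)/(6·3)=2/9, b=Δ1−h1·(2M1+M2)/6=-23/15
seg 2: a=-3, c=M2/2=16/15, d=(M3−M2)/(6·3)=-16/135, b=Δ2−h2·(2M2+M3)/6=-17/15
t_q=15/2 → seg 2, τ=3/2; S=-3+-17/15·τ+16/15·τ²+-16/135·τ³=-27/10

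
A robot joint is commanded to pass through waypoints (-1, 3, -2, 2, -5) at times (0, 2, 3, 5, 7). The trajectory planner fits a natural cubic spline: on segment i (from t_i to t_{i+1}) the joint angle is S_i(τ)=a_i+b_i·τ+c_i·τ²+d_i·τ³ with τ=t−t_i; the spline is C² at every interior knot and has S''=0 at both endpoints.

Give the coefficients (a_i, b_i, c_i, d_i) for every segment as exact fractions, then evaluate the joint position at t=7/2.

Δ: Δ0=2, Δ1=-5, Δ2=2, Δ3=-7/2
row 1: diag=6, rhs=-42; c'=1/6, d'=-7
row 2: denom=6−1·1/6=35/6; d'=(42−1·-7)/(35/6)=42/5
row 3: denom=8−2·12/35=256/35; d'=(-33−2·42/5)/(256/35)=-1743/256
back: M3=-1743/256
back: M2=42/5−12/35·-1743/256=687/64
back: M1=-7−1/6·687/64=-1125/128
M: M0=0, M1=-1125/128, M2=687/64, M3=-1743/256, M4=0
seg 0: a=-1, c=M0/2=0, d=(M1−M0)/(6·2)=-375/512, b=Δ0−h0·(2M0+M1)/6=631/128
seg 1: a=3, c=M1/2=-1125/256, d=(M2−M1)/(6·1)=833/256, b=Δ1−h1·(2M1+M2)/6=-247/64
seg 2: a=-2, c=M2/2=687/128, d=(M3−M2)/(6·2)=-1497/1024, b=Δ2−h2·(2M2+M3)/6=-739/256
seg 3: a=2, c=M3/2=-1743/512, d=(M4−M3)/(6·2)=581/1024, b=Δ3−h3·(2M3+M4)/6=133/128
t_q=7/2 → seg 2, τ=1/2; S=-2+-739/256·τ+687/128·τ²+-1497/1024·τ³=-18713/8192

  seg 0: a=-1 b=631/128 c=0 d=-375/512
  seg 1: a=3 b=-247/64 c=-1125/256 d=833/256
  seg 2: a=-2 b=-739/256 c=687/128 d=-1497/1024
  seg 3: a=2 b=133/128 c=-1743/512 d=581/1024
S(7/2) = -18713/8192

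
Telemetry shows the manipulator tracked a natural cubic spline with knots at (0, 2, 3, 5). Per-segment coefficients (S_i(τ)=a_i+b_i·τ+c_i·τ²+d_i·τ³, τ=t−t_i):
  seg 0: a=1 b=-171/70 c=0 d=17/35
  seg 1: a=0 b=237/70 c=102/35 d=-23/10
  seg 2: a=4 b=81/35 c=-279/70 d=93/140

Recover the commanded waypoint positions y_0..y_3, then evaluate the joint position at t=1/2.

y_0 = S_0(0) = a_0 = 1
y_1 = S_1(0) = a_1 = 0
y_2 = S_2(0) = a_2 = 4
y_3 = S_2(2) = -2
t_q=1/2 is in segment 0 (τ=1/2); S_0(τ)=-9/56

y_0=1 y_1=0 y_2=4 y_3=-2
S(1/2) = -9/56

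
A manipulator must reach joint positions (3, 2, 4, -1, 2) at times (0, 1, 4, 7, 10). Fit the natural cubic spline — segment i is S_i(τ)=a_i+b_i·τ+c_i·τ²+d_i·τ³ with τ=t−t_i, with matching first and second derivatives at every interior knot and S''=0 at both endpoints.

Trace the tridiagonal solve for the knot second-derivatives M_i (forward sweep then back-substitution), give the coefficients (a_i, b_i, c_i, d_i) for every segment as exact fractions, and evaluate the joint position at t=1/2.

  seg 0: a=3 b=-145/108 c=0 d=37/108
  seg 1: a=2 b=-17/54 c=37/36 d=-227/972
  seg 2: a=4 b=-49/108 c=-29/27 d=217/972
  seg 3: a=-1 b=-47/54 c=101/108 d=-101/972
S(1/2) = 683/288

Δ: Δ0=-1, Δ1=2/3, Δ2=-5/3, Δ3=1
row 1: diag=8, rhs=10; c'=3/8, d'=5/4
row 2: denom=12−3·3/8=87/8; d'=(-14−3·5/4)/(87/8)=-142/87
row 3: denom=12−3·8/29=324/29; d'=(16−3·-142/87)/(324/29)=101/54
back: M3=101/54
back: M2=-142/87−8/29·101/54=-58/27
back: M1=5/4−3/8·-58/27=37/18
M: M0=0, M1=37/18, M2=-58/27, M3=101/54, M4=0
seg 0: a=3, c=M0/2=0, d=(M1−M0)/(6·1)=37/108, b=Δ0−h0·(2M0+M1)/6=-145/108
seg 1: a=2, c=M1/2=37/36, d=(M2−M1)/(6·3)=-227/972, b=Δ1−h1·(2M1+M2)/6=-17/54
seg 2: a=4, c=M2/2=-29/27, d=(M3−M2)/(6·3)=217/972, b=Δ2−h2·(2M2+M3)/6=-49/108
seg 3: a=-1, c=M3/2=101/108, d=(M4−M3)/(6·3)=-101/972, b=Δ3−h3·(2M3+M4)/6=-47/54
t_q=1/2 → seg 0, τ=1/2; S=3+-145/108·τ+0·τ²+37/108·τ³=683/288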